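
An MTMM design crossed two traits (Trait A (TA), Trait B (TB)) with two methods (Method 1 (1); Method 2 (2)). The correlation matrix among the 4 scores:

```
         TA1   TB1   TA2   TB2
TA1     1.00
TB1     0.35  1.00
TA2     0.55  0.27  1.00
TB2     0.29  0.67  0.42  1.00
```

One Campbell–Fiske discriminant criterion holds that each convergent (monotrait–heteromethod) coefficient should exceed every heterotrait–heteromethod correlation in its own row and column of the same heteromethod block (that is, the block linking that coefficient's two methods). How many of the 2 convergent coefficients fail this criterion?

Convergent coefficients and their comparison sets:
TA (methods 1·2): 0.55 vs {0.29, 0.27} → pass.
TB (methods 1·2): 0.67 vs {0.27, 0.29} → pass.
0 of 2 fail.

0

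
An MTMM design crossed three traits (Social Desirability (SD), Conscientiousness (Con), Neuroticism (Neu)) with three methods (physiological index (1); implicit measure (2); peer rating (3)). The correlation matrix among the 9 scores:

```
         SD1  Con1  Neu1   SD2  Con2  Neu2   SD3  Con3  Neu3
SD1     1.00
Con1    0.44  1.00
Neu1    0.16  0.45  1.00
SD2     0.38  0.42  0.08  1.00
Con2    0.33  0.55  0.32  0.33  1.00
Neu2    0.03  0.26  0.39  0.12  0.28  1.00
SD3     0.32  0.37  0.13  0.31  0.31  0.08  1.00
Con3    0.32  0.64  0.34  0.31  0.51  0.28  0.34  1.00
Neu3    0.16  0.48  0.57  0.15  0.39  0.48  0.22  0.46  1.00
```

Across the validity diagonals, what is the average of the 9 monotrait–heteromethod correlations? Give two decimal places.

Convergent values: 0.38, 0.32, 0.31, 0.55, 0.64, 0.51, 0.39, 0.57, 0.48; mean = 4.15/9 = 0.46.

0.46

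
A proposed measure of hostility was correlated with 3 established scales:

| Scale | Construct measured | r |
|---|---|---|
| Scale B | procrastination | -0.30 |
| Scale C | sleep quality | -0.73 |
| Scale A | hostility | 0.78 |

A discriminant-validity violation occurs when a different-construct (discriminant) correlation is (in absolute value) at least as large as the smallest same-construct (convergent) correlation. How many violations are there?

Convergent (same construct = hostility): Scale A.
Smallest convergent = 0.78. Discriminant |r|: 0.30, 0.73; count ≥ 0.78 → 0.

0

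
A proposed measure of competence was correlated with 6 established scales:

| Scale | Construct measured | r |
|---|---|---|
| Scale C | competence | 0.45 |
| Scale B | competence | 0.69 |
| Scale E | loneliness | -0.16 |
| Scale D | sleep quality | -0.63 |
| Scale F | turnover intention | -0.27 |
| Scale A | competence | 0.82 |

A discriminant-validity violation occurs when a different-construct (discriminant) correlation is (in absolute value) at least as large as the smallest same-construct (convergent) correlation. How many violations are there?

1

Convergent (same construct = competence): Scale C, Scale B, Scale A.
Smallest convergent = 0.45. Discriminant |r|: 0.16, 0.63, 0.27; count ≥ 0.45 → 1.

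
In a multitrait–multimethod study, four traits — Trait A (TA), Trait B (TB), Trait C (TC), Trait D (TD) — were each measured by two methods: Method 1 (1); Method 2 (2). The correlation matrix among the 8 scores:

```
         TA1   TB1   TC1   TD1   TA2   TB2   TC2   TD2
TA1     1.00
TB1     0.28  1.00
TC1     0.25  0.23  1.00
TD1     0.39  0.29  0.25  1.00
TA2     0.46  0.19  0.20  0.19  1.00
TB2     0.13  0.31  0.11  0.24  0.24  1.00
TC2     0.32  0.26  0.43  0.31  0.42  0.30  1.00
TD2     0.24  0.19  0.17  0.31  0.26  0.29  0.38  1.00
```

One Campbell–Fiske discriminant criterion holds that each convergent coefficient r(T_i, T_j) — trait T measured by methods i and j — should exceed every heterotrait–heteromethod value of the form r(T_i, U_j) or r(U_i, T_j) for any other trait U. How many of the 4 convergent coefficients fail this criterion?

Checking each validity diagonal entry against its comparison values:
TA (methods 1·2): 0.46 vs {0.13, 0.19, 0.32, 0.20, 0.24, 0.19} → pass.
TB (methods 1·2): 0.31 vs {0.19, 0.13, 0.26, 0.11, 0.19, 0.24} → pass.
TC (methods 1·2): 0.43 vs {0.20, 0.32, 0.11, 0.26, 0.17, 0.31} → pass.
TD (methods 1·2): 0.31 vs {0.19, 0.24, 0.24, 0.19, 0.31, 0.17} → fail.
1 of 4 fail.

1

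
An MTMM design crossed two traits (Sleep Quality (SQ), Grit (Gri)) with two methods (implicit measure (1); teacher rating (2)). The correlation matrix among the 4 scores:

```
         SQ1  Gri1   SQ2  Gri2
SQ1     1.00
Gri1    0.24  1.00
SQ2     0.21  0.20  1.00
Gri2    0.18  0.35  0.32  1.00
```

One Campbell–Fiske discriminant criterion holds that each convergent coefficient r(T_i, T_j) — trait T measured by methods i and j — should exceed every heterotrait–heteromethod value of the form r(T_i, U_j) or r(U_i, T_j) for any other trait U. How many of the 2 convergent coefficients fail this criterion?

0

Convergent coefficients and their comparison sets:
SQ (methods 1·2): 0.21 vs {0.18, 0.20} → pass.
Gri (methods 1·2): 0.35 vs {0.20, 0.18} → pass.
0 of 2 fail.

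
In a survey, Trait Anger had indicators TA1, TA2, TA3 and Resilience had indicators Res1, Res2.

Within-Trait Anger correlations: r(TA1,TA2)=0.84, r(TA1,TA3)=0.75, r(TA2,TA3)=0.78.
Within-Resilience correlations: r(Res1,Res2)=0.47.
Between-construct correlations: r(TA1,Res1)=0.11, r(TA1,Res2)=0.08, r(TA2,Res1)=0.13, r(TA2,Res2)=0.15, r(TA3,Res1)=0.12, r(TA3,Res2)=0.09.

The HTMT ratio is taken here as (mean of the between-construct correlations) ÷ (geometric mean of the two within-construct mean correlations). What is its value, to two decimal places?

0.19

Mean between = 0.68/6 = 0.1133.
Mean within-TA = 2.37/3 = 0.7900; mean within-Res = 0.47/1 = 0.4700.
Geometric mean = √(0.7900 × 0.4700) = 0.6093.
HTMT = 0.1133 / 0.6093 = 0.19.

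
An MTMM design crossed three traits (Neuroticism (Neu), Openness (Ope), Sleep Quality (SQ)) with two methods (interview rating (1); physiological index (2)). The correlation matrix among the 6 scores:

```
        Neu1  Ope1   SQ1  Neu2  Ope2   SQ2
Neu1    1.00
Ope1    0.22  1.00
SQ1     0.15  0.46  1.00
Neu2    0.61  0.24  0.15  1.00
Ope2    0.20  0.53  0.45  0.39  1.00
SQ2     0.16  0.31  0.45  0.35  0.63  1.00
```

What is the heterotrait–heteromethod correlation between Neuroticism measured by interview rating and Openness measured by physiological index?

0.20

Different traits and methods: r(Neu1, Ope2) = 0.20.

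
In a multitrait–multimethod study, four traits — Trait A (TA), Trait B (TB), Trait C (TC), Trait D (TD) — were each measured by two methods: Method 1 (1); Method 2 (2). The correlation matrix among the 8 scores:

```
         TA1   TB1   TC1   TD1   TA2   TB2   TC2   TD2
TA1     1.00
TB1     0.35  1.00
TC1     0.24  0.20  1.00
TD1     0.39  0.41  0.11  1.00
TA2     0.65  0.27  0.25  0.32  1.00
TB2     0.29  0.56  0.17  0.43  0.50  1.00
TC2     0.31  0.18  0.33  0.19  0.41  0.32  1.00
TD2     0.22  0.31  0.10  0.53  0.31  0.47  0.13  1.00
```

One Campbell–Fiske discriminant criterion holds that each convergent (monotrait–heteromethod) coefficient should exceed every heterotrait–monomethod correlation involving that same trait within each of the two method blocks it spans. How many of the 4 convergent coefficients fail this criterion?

Each convergent coefficient versus the relevant comparison correlations:
TA (methods 1·2): 0.65 vs {0.35, 0.50, 0.24, 0.41, 0.39, 0.31} → pass.
TB (methods 1·2): 0.56 vs {0.35, 0.50, 0.20, 0.32, 0.41, 0.47} → pass.
TC (methods 1·2): 0.33 vs {0.24, 0.41, 0.20, 0.32, 0.11, 0.13} → fail.
TD (methods 1·2): 0.53 vs {0.39, 0.31, 0.41, 0.47, 0.11, 0.13} → pass.
1 of 4 fail.

1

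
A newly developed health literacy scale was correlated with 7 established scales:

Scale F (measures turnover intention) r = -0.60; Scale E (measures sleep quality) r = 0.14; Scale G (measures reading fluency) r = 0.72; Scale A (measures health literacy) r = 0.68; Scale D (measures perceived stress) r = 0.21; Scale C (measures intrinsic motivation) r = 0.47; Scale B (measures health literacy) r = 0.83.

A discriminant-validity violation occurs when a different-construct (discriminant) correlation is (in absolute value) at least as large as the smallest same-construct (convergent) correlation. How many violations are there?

Convergent (same construct = health literacy): Scale A, Scale B.
Smallest convergent = 0.68. Discriminant |r|: 0.60, 0.14, 0.72, 0.21, 0.47; count ≥ 0.68 → 1.

1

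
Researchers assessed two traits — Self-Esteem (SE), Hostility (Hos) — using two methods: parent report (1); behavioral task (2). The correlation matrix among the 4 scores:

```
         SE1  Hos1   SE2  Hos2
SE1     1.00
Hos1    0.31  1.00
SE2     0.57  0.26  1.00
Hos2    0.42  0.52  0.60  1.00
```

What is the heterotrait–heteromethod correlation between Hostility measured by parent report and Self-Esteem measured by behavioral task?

Different traits and methods: r(Hos1, SE2) = 0.26.

0.26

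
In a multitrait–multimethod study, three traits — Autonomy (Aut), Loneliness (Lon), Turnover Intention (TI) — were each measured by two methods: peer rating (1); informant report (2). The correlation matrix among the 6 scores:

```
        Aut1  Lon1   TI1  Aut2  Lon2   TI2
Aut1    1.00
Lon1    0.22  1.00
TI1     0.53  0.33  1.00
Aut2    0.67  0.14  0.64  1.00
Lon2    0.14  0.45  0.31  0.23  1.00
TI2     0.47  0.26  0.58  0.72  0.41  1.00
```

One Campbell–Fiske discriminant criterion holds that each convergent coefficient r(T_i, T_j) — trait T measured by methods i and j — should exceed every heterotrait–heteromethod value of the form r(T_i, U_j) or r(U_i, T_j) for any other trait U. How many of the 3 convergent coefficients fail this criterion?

1

Checking each validity diagonal entry against its comparison values:
Aut (methods 1·2): 0.67 vs {0.14, 0.14, 0.47, 0.64} → pass.
Lon (methods 1·2): 0.45 vs {0.14, 0.14, 0.26, 0.31} → pass.
TI (methods 1·2): 0.58 vs {0.64, 0.47, 0.31, 0.26} → fail.
1 of 3 fail.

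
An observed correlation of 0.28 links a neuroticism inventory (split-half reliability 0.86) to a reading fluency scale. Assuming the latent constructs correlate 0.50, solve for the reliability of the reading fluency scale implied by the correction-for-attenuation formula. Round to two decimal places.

r_true = r_obs / √(r_xx · r_yy) ⇒ 0.50 = 0.28 / √(0.86 · r_yy).
√(0.86 · r_yy) = 0.28 / 0.50 = 0.5600; 0.86 · r_yy = 0.3136; r_yy = 0.3136 / 0.86 ≈ 0.36.

0.36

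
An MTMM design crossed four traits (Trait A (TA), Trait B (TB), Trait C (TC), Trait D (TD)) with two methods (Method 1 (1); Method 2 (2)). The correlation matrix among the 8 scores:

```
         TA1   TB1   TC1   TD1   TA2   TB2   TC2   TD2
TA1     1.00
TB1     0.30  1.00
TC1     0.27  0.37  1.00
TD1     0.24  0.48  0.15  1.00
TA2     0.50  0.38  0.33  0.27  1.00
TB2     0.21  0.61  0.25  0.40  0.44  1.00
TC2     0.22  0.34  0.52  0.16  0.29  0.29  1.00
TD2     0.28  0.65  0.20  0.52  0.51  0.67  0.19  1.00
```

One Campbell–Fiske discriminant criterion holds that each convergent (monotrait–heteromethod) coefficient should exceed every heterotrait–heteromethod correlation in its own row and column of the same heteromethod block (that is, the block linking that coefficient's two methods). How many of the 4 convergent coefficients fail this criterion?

Checking each validity diagonal entry against its comparison values:
TA (methods 1·2): 0.50 vs {0.21, 0.38, 0.22, 0.33, 0.28, 0.27} → pass.
TB (methods 1·2): 0.61 vs {0.38, 0.21, 0.34, 0.25, 0.65, 0.40} → fail.
TC (methods 1·2): 0.52 vs {0.33, 0.22, 0.25, 0.34, 0.20, 0.16} → pass.
TD (methods 1·2): 0.52 vs {0.27, 0.28, 0.40, 0.65, 0.16, 0.20} → fail.
2 of 4 fail.

2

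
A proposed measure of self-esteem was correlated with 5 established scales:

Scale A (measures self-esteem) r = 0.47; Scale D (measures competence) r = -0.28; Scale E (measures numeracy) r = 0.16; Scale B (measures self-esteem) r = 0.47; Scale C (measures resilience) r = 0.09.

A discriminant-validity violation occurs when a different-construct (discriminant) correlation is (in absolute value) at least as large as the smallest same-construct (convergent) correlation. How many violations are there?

Convergent (same construct = self-esteem): Scale A, Scale B.
Smallest convergent = 0.47. Discriminant |r|: 0.28, 0.16, 0.09; count ≥ 0.47 → 0.

0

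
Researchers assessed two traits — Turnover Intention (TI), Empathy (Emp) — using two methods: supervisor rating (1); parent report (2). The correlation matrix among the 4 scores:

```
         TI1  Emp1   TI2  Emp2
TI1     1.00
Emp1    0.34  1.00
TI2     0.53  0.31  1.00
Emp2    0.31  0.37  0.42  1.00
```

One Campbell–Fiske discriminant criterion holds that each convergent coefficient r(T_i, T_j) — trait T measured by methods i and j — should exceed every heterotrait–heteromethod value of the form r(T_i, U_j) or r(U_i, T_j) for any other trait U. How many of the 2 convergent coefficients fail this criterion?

0

Convergent coefficients and their comparison sets:
TI (methods 1·2): 0.53 vs {0.31, 0.31} → pass.
Emp (methods 1·2): 0.37 vs {0.31, 0.31} → pass.
0 of 2 fail.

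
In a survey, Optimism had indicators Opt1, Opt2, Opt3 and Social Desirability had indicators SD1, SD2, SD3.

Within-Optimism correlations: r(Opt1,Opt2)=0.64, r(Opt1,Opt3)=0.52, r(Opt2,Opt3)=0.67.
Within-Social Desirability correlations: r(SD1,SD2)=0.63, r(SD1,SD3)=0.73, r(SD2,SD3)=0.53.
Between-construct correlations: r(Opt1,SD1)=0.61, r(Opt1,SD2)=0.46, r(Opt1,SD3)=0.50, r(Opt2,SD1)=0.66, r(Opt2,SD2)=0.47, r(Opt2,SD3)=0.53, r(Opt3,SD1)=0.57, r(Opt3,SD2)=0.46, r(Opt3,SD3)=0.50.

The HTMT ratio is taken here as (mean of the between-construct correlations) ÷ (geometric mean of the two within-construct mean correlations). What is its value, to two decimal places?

Between-construct mean = 4.76/9 = 0.5289.
Mean within-Opt = 1.83/3 = 0.6100; mean within-SD = 1.89/3 = 0.6300.
Geometric mean = √(0.6100 × 0.6300) = 0.6199.
HTMT = 0.5289 / 0.6199 = 0.85.

0.85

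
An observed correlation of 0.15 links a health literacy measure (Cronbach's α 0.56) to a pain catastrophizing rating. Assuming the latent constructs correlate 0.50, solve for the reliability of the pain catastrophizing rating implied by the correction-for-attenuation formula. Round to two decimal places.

r_true = r_obs / √(r_xx · r_yy) ⇒ 0.50 = 0.15 / √(0.56 · r_yy).
√(0.56 · r_yy) = 0.15 / 0.50 = 0.3000; 0.56 · r_yy = 0.0900; r_yy = 0.0900 / 0.56 ≈ 0.16.

0.16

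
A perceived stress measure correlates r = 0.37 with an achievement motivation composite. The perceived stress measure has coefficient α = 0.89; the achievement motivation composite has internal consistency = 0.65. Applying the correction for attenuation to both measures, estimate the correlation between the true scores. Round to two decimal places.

r_true = r_obs / √(r_xx · r_yy) = 0.37 / √(0.89 × 0.65) = 0.37 / √0.5785 = 0.37 / 0.7606 ≈ 0.49.

0.49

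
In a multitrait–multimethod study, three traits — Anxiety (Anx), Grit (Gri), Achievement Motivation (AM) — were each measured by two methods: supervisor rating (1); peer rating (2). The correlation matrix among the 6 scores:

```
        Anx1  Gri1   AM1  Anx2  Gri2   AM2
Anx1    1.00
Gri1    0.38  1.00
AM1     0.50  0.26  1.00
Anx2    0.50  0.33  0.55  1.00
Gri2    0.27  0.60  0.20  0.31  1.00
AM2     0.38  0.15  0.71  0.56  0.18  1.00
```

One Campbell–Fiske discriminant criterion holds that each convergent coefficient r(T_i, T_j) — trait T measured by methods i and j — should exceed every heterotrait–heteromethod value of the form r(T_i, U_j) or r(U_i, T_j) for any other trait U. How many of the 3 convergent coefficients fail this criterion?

1

Convergent coefficients and their comparison sets:
Anx (methods 1·2): 0.50 vs {0.27, 0.33, 0.38, 0.55} → fail.
Gri (methods 1·2): 0.60 vs {0.33, 0.27, 0.15, 0.20} → pass.
AM (methods 1·2): 0.71 vs {0.55, 0.38, 0.20, 0.15} → pass.
1 of 3 fail.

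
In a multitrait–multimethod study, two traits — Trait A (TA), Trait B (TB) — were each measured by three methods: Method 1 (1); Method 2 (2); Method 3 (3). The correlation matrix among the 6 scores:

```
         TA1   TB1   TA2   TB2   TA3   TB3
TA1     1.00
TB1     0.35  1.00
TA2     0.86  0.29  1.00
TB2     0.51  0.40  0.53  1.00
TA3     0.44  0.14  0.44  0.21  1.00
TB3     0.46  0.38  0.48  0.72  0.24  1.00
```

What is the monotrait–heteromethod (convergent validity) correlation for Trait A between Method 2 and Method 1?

Same trait (TA), different methods: r(TA2, TA1) = 0.86.

0.86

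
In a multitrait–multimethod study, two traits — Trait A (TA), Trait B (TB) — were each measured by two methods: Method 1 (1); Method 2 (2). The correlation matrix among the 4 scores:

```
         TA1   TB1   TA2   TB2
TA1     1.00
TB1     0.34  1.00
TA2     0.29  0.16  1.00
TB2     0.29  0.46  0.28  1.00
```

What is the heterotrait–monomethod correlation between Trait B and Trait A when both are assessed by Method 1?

Different traits, same method: r(TB1, TA1) = 0.34.

0.34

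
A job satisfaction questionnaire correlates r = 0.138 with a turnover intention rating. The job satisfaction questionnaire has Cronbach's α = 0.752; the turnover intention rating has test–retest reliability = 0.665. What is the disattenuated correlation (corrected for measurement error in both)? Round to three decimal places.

0.195

r_true = r_obs / √(r_xx · r_yy) = 0.138 / √(0.752 × 0.665) = 0.138 / √0.500080 = 0.138 / 0.7072 ≈ 0.195.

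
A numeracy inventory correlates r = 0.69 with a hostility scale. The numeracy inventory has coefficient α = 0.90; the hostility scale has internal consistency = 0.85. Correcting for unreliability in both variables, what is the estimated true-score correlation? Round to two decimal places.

0.79

r_true = r_obs / √(r_xx · r_yy) = 0.69 / √(0.90 × 0.85) = 0.69 / √0.7650 = 0.69 / 0.8746 ≈ 0.79.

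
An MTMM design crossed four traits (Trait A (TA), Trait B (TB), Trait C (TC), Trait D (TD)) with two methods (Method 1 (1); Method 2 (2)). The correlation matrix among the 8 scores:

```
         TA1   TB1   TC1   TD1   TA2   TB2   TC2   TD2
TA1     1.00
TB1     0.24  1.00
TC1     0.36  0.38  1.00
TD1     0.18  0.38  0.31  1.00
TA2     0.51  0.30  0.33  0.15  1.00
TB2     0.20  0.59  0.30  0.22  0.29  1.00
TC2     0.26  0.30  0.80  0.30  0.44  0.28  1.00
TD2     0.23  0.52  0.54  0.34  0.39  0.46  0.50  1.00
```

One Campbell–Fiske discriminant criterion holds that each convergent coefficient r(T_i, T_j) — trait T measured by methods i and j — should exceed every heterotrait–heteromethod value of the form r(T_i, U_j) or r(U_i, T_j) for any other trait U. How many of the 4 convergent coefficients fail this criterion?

1

Convergent coefficients and their comparison sets:
TA (methods 1·2): 0.51 vs {0.20, 0.30, 0.26, 0.33, 0.23, 0.15} → pass.
TB (methods 1·2): 0.59 vs {0.30, 0.20, 0.30, 0.30, 0.52, 0.22} → pass.
TC (methods 1·2): 0.80 vs {0.33, 0.26, 0.30, 0.30, 0.54, 0.30} → pass.
TD (methods 1·2): 0.34 vs {0.15, 0.23, 0.22, 0.52, 0.30, 0.54} → fail.
1 of 4 fail.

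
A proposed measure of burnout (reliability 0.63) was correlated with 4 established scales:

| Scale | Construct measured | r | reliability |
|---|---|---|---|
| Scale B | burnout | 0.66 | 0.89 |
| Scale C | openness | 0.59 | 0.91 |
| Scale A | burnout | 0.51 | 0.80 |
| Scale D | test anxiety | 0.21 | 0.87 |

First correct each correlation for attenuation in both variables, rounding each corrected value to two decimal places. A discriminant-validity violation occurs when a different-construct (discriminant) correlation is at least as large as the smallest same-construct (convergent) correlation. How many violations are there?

1

Disattenuated r (r / √(r_scale · r_new)):
  Scale B (conv): 0.66 / √(0.89·0.63) = 0.88
  Scale C (disc): 0.59 / √(0.91·0.63) = 0.78
  Scale A (conv): 0.51 / √(0.80·0.63) = 0.72
  Scale D (disc): 0.21 / √(0.87·0.63) = 0.28
Smallest convergent = 0.72. Discriminant values: 0.78, 0.28; count ≥ 0.72 → 1.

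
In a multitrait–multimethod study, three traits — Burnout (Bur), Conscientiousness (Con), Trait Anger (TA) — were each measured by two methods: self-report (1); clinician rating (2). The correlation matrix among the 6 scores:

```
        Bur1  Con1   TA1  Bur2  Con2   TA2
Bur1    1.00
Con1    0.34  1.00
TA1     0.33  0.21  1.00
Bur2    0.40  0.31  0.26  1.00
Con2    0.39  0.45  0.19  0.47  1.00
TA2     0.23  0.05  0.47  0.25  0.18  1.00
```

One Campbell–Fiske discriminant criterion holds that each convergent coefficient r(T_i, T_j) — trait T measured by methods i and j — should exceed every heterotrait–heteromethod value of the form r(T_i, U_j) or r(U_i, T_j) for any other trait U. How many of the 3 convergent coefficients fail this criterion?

0

Convergent coefficients and their comparison sets:
Bur (methods 1·2): 0.40 vs {0.39, 0.31, 0.23, 0.26} → pass.
Con (methods 1·2): 0.45 vs {0.31, 0.39, 0.05, 0.19} → pass.
TA (methods 1·2): 0.47 vs {0.26, 0.23, 0.19, 0.05} → pass.
0 of 3 fail.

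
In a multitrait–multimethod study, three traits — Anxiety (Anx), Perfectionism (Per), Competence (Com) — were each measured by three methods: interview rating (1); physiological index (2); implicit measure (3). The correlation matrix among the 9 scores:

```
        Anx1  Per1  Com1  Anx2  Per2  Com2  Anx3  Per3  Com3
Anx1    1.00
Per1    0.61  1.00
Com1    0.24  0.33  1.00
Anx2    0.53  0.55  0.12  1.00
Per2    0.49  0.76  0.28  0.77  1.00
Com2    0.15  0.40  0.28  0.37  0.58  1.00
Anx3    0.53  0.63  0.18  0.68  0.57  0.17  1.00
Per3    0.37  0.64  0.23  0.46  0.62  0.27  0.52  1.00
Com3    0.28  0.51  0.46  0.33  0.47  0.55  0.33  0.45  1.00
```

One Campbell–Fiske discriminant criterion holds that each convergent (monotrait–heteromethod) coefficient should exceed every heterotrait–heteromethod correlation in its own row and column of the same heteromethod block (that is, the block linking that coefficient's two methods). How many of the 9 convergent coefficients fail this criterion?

4

Convergent coefficients and their comparison sets:
Anx (methods 1·2): 0.53 vs {0.49, 0.55, 0.15, 0.12} → fail.
Anx (methods 1·3): 0.53 vs {0.37, 0.63, 0.28, 0.18} → fail.
Anx (methods 2·3): 0.68 vs {0.46, 0.57, 0.33, 0.17} → pass.
Per (methods 1·2): 0.76 vs {0.55, 0.49, 0.40, 0.28} → pass.
Per (methods 1·3): 0.64 vs {0.63, 0.37, 0.51, 0.23} → pass.
Per (methods 2·3): 0.62 vs {0.57, 0.46, 0.47, 0.27} → pass.
Com (methods 1·2): 0.28 vs {0.12, 0.15, 0.28, 0.40} → fail.
Com (methods 1·3): 0.46 vs {0.18, 0.28, 0.23, 0.51} → fail.
Com (methods 2·3): 0.55 vs {0.17, 0.33, 0.27, 0.47} → pass.
4 of 9 fail.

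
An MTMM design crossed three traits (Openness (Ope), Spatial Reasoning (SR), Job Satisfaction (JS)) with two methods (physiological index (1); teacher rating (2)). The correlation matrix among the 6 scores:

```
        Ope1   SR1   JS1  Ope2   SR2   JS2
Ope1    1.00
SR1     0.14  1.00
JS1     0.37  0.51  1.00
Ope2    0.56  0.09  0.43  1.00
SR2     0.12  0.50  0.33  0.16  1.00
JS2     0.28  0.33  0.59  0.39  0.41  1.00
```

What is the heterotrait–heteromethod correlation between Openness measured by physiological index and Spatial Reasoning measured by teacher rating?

0.12

Different traits and methods: r(Ope1, SR2) = 0.12.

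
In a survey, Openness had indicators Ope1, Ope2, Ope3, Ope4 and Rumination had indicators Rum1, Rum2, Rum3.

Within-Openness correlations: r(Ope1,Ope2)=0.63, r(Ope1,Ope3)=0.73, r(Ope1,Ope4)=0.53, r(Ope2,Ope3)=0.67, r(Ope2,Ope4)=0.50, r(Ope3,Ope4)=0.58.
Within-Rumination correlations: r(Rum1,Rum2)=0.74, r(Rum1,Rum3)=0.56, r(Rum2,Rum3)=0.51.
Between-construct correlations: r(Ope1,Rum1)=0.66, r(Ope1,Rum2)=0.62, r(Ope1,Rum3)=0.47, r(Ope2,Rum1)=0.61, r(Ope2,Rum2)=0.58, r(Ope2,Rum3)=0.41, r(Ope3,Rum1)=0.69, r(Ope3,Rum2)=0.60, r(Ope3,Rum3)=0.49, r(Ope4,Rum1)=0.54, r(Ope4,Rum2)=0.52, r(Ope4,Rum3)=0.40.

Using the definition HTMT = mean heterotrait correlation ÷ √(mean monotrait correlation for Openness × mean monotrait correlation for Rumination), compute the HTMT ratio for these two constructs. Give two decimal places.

0.91

Mean between = 6.59/12 = 0.5492.
Mean within-Ope = 3.64/6 = 0.6067; mean within-Rum = 1.81/3 = 0.6033.
Geometric mean = √(0.6067 × 0.6033) = 0.6050.
HTMT = 0.5492 / 0.6050 = 0.91.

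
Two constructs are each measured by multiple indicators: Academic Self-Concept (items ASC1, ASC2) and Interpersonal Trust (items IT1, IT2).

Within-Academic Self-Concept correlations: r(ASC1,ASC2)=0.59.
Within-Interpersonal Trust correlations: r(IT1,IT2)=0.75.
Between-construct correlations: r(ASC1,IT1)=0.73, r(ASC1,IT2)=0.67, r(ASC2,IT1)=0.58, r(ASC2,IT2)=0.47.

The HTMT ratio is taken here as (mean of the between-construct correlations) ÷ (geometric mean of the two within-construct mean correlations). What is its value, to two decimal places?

Between-construct mean = 2.45/4 = 0.6125.
Mean within-ASC = 0.59/1 = 0.5900; mean within-IT = 0.75/1 = 0.7500.
Geometric mean = √(0.5900 × 0.7500) = 0.6652.
HTMT = 0.6125 / 0.6652 = 0.92.

0.92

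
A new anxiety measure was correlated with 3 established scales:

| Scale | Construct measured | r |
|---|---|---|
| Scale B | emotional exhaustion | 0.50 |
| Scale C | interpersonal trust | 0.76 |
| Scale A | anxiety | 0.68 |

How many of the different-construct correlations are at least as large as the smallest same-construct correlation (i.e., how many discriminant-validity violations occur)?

1

Convergent (same construct = anxiety): Scale A.
Smallest convergent = 0.68. Discriminant values: 0.50, 0.76; count ≥ 0.68 → 1.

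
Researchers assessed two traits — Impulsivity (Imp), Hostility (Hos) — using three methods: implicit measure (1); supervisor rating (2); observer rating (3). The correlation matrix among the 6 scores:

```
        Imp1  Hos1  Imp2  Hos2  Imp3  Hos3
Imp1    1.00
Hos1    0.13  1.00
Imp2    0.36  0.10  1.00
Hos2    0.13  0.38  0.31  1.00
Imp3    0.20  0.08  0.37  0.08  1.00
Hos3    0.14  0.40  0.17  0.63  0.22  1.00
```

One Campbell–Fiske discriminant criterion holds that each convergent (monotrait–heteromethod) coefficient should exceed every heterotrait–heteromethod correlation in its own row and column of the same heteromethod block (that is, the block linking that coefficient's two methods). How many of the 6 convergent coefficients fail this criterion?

0

Each convergent coefficient versus the relevant comparison correlations:
Imp (methods 1·2): 0.36 vs {0.13, 0.10} → pass.
Imp (methods 1·3): 0.20 vs {0.14, 0.08} → pass.
Imp (methods 2·3): 0.37 vs {0.17, 0.08} → pass.
Hos (methods 1·2): 0.38 vs {0.10, 0.13} → pass.
Hos (methods 1·3): 0.40 vs {0.08, 0.14} → pass.
Hos (methods 2·3): 0.63 vs {0.08, 0.17} → pass.
0 of 6 fail.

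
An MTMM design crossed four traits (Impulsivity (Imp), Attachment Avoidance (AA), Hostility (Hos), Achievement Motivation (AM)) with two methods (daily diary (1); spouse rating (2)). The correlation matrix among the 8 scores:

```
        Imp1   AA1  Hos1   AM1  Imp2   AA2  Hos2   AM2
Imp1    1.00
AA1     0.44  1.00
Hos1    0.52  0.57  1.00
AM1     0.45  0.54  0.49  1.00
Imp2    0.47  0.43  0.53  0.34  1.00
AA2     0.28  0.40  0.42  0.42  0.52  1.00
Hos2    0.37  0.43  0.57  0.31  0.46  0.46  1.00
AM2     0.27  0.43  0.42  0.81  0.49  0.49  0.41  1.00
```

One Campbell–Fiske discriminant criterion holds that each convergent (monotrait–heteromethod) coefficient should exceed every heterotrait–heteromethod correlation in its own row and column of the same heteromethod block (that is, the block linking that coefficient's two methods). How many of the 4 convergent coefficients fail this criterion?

2

Convergent coefficients and their comparison sets:
Imp (methods 1·2): 0.47 vs {0.28, 0.43, 0.37, 0.53, 0.27, 0.34} → fail.
AA (methods 1·2): 0.40 vs {0.43, 0.28, 0.43, 0.42, 0.43, 0.42} → fail.
Hos (methods 1·2): 0.57 vs {0.53, 0.37, 0.42, 0.43, 0.42, 0.31} → pass.
AM (methods 1·2): 0.81 vs {0.34, 0.27, 0.42, 0.43, 0.31, 0.42} → pass.
2 of 4 fail.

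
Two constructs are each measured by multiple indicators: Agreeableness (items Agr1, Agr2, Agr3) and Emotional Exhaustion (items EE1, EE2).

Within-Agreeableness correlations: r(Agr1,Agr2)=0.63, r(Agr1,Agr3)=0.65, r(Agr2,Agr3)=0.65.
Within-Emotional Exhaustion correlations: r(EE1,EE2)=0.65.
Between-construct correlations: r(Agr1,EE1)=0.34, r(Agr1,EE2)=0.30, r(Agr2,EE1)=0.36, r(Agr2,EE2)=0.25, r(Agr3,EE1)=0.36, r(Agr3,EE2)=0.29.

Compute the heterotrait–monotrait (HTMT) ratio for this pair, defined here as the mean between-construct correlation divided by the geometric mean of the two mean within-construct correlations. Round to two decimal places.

0.49

Mean between = 1.90/6 = 0.3167.
Mean within-Agr = 1.93/3 = 0.6433; mean within-EE = 0.65/1 = 0.6500.
Geometric mean = √(0.6433 × 0.6500) = 0.6466.
HTMT = 0.3167 / 0.6466 = 0.49.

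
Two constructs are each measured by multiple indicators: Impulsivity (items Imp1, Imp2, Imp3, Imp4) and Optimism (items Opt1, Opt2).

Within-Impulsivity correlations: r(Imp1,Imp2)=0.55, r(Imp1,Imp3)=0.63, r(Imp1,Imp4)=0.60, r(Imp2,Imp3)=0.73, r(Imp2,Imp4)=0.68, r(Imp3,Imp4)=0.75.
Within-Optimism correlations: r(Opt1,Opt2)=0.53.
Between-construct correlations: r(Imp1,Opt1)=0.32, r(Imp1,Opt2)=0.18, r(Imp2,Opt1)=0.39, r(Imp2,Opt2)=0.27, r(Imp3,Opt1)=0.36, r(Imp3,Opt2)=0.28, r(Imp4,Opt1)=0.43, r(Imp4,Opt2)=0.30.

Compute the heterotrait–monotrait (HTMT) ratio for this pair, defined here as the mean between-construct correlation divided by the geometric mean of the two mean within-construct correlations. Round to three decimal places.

0.536

Mean heterotrait r = 2.53/8 = 0.3163.
Mean within-Imp = 3.94/6 = 0.6567; mean within-Opt = 0.53/1 = 0.5300.
Geometric mean = √(0.6567 × 0.5300) = 0.5900.
HTMT = 0.3163 / 0.5900 = 0.536.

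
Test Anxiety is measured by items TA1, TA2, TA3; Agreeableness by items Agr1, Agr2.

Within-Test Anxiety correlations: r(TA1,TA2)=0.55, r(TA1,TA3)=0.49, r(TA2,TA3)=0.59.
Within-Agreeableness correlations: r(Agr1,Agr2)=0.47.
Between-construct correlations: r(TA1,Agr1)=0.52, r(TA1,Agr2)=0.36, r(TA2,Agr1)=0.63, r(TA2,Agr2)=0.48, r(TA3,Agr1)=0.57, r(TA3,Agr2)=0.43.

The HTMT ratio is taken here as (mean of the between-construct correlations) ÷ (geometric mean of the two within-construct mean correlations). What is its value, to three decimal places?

Mean between = 2.99/6 = 0.4983.
Mean within-TA = 1.63/3 = 0.5433; mean within-Agr = 0.47/1 = 0.4700.
Geometric mean = √(0.5433 × 0.4700) = 0.5053.
HTMT = 0.4983 / 0.5053 = 0.986.

0.986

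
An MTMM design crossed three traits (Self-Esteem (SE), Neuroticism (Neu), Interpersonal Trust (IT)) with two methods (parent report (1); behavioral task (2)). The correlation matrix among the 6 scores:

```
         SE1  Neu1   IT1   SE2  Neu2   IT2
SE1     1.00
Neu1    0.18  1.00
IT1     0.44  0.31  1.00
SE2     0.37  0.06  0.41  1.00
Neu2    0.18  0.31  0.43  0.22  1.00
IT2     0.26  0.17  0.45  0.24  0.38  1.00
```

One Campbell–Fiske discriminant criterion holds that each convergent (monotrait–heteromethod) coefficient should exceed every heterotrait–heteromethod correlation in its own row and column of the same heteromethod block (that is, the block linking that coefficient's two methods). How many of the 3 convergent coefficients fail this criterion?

2

Convergent coefficients and their comparison sets:
SE (methods 1·2): 0.37 vs {0.18, 0.06, 0.26, 0.41} → fail.
Neu (methods 1·2): 0.31 vs {0.06, 0.18, 0.17, 0.43} → fail.
IT (methods 1·2): 0.45 vs {0.41, 0.26, 0.43, 0.17} → pass.
2 of 3 fail.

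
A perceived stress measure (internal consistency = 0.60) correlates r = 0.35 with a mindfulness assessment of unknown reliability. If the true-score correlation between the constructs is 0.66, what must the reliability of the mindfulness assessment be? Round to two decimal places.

r_true = r_obs / √(r_xx · r_yy) ⇒ 0.66 = 0.35 / √(0.60 · r_yy).
√(0.60 · r_yy) = 0.35 / 0.66 = 0.5303; 0.60 · r_yy = 0.2812; r_yy = 0.2812 / 0.60 ≈ 0.47.

0.47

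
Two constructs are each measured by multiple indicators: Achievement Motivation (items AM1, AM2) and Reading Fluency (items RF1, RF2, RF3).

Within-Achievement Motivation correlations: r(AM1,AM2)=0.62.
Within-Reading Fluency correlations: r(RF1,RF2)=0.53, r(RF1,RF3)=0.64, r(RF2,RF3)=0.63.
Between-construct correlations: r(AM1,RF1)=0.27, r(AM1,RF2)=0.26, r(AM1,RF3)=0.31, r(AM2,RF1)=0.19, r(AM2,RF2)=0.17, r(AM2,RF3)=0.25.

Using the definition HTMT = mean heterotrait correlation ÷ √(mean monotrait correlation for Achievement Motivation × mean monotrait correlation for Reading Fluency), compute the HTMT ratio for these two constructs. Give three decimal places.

0.396

Mean between = 1.45/6 = 0.2417.
Mean within-AM = 0.62/1 = 0.6200; mean within-RF = 1.80/3 = 0.6000.
Geometric mean = √(0.6200 × 0.6000) = 0.6099.
HTMT = 0.2417 / 0.6099 = 0.396.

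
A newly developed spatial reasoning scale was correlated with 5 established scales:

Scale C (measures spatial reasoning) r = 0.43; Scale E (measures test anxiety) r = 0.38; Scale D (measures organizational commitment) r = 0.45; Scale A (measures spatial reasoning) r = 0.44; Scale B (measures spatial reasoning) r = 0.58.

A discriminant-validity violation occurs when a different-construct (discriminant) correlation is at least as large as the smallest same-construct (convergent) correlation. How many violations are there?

1

Convergent (same construct = spatial reasoning): Scale C, Scale A, Scale B.
Smallest convergent = 0.43. Discriminant values: 0.38, 0.45; count ≥ 0.43 → 1.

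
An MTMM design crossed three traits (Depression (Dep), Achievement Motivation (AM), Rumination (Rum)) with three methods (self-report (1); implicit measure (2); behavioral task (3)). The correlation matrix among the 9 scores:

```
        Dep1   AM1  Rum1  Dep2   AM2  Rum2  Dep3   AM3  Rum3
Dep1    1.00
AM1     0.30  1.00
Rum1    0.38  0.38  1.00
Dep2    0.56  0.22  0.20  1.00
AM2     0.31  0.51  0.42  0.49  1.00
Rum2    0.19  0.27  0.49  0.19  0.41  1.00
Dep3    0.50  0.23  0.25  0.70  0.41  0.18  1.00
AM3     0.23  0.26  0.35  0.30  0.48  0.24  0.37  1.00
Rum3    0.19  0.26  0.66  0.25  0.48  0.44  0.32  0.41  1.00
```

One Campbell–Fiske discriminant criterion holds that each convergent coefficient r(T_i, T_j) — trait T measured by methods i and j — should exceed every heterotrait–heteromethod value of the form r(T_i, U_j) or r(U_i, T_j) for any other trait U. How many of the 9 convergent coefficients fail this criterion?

Convergent coefficients and their comparison sets:
Dep (methods 1·2): 0.56 vs {0.31, 0.22, 0.19, 0.20} → pass.
Dep (methods 1·3): 0.50 vs {0.23, 0.23, 0.19, 0.25} → pass.
Dep (methods 2·3): 0.70 vs {0.30, 0.41, 0.25, 0.18} → pass.
AM (methods 1·2): 0.51 vs {0.22, 0.31, 0.27, 0.42} → pass.
AM (methods 1·3): 0.26 vs {0.23, 0.23, 0.26, 0.35} → fail.
AM (methods 2·3): 0.48 vs {0.41, 0.30, 0.48, 0.24} → fail.
Rum (methods 1·2): 0.49 vs {0.20, 0.19, 0.42, 0.27} → pass.
Rum (methods 1·3): 0.66 vs {0.25, 0.19, 0.35, 0.26} → pass.
Rum (methods 2·3): 0.44 vs {0.18, 0.25, 0.24, 0.48} → fail.
3 of 9 fail.

3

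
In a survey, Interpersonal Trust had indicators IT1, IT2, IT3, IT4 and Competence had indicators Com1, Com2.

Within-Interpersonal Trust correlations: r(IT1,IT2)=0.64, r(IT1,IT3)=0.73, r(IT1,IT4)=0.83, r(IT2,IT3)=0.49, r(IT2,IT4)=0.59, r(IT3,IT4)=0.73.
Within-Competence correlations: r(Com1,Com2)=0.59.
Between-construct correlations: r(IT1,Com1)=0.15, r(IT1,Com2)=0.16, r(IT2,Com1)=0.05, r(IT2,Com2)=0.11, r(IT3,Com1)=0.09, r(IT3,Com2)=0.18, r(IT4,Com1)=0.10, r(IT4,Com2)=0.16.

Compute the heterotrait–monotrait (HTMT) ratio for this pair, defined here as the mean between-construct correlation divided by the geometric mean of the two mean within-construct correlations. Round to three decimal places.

Mean between = 1.00/8 = 0.1250.
Mean within-IT = 4.01/6 = 0.6683; mean within-Com = 0.59/1 = 0.5900.
Geometric mean = √(0.6683 × 0.5900) = 0.6279.
HTMT = 0.1250 / 0.6279 = 0.199.

0.199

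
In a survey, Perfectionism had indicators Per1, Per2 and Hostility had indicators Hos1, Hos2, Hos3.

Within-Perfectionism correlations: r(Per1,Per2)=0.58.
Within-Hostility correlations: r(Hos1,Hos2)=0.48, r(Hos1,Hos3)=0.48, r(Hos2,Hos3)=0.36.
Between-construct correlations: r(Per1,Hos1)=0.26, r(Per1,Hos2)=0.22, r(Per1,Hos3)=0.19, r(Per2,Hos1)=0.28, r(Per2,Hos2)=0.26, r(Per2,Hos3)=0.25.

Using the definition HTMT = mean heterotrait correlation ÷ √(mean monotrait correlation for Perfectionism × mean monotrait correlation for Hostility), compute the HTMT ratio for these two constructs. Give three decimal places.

Mean heterotrait r = 1.46/6 = 0.2433.
Mean within-Per = 0.58/1 = 0.5800; mean within-Hos = 1.32/3 = 0.4400.
Geometric mean = √(0.5800 × 0.4400) = 0.5052.
HTMT = 0.2433 / 0.5052 = 0.482.

0.482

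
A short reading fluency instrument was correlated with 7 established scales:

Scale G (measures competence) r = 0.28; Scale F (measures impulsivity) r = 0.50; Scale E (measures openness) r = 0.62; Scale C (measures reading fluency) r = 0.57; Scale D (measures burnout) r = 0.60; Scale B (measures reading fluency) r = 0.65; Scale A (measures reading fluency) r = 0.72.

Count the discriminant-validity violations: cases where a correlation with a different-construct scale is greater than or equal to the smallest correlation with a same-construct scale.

Convergent (same construct = reading fluency): Scale C, Scale B, Scale A.
Smallest convergent = 0.57. Discriminant values: 0.28, 0.50, 0.62, 0.60; count ≥ 0.57 → 2.

2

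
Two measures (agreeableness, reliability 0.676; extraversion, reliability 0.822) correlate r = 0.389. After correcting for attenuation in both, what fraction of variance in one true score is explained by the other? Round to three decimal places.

Disattenuated r = 0.389 / √(0.676 × 0.822) = 0.389 / 0.7454 = 0.5219.
Shared true-score variance = 0.5219² = 0.2724 ≈ 0.272.

0.272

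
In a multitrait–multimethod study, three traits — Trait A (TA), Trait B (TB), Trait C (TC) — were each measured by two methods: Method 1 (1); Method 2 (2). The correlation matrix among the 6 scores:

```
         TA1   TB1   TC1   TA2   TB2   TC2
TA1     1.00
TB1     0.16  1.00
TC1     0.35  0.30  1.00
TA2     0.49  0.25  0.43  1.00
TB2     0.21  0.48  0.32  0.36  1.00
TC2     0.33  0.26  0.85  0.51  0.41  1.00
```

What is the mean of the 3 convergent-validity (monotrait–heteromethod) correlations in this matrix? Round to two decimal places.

0.61

Convergent values: 0.49, 0.48, 0.85; mean = 1.82/3 = 0.61.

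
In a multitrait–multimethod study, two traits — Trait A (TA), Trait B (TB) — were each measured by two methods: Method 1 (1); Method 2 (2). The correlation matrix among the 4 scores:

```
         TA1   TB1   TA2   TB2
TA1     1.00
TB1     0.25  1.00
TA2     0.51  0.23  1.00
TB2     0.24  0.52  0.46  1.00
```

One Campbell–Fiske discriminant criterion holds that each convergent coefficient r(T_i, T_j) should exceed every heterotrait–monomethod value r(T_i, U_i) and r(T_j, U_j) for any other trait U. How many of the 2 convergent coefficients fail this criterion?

Each convergent coefficient versus the relevant comparison correlations:
TA (methods 1·2): 0.51 vs {0.25, 0.46} → pass.
TB (methods 1·2): 0.52 vs {0.25, 0.46} → pass.
0 of 2 fail.

0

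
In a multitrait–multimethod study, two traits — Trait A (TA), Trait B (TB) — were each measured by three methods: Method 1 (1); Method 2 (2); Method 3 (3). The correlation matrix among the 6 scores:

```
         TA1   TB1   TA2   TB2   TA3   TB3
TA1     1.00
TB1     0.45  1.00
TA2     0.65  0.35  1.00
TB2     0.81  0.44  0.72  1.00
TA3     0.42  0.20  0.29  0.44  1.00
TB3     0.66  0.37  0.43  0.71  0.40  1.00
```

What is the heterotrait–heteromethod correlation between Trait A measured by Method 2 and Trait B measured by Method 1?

0.35

Different traits and methods: r(TA2, TB1) = 0.35.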